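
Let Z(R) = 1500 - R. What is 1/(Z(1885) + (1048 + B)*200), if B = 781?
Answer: 1/365415 ≈ 2.7366e-6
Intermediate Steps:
1/(Z(1885) + (1048 + B)*200) = 1/((1500 - 1*1885) + (1048 + 781)*200) = 1/((1500 - 1885) + 1829*200) = 1/(-385 + 365800) = 1/365415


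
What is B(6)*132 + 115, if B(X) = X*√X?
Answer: 115 + 792*√6 ≈ 2055.0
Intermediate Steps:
B(X) = X^(3/2)
B(6)*132 + 115 = 6^(3/2)*132 + 115 = (6*√6)*132 + 115 = 792*√6 + 115 = 115 + 792*√6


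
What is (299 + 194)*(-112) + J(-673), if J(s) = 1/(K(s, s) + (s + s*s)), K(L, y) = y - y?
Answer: -24971767295/452256 ≈ -55216.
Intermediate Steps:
K(L, y) = 0
J(s) = 1/(s + s**2) (J(s) = 1/(0 + (s + s*s)) = 1/(0 + (s + s**2)) = 1/(s + s**2))
(299 + 194)*(-112) + J(-673) = (299 + 194)*(-112) + 1/((-673)*(1 - 673)) = 493*(-112) - 1/673/(-672) = -55216 - 1/673*(-1/672) = -55216 + 1/452256 = -24971767295/452256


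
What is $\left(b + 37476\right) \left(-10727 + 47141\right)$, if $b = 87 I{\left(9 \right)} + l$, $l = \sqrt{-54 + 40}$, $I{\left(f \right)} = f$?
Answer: $1393163226 + 36414 i \sqrt{14} \approx 1.3932 \cdot 10^{9} + 1.3625 \cdot 10^{5} i$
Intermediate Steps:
$l = i \sqrt{14}$ ($l = \sqrt{-14} = i \sqrt{14} \approx 3.7417 i$)
$b = 783 + i \sqrt{14}$ ($b = 87 \cdot 9 + i \sqrt{14} = 783 + i \sqrt{14} \approx 783.0 + 3.7417 i$)
$\left(b + 37476\right) \left(-10727 + 47141\right) = \left(\left(783 + i \sqrt{14}\right) + 37476\right) \left(-10727 + 47141\right) = \left(38259 + i \sqrt{14}\right) 36414 = 1393163226 + 36414 i \sqrt{14}$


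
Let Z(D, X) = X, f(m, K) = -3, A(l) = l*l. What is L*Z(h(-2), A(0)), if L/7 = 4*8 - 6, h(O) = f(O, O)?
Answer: 0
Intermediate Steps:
A(l) = l**2
h(O) = -3
L = 182 (L = 7*(4*8 - 6) = 7*(32 - 6) = 7*26 = 182)
L*Z(h(-2), A(0)) = 182*0**2 = 182*0 = 0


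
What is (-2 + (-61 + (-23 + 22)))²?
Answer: 4096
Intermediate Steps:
(-2 + (-61 + (-23 + 22)))² = (-2 + (-61 - 1))² = (-2 - 62)² = (-64)² = 4096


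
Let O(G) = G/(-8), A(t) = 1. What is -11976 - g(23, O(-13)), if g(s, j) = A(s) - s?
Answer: -11954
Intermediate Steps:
O(G) = -G/8 (O(G) = G*(-1/8) = -G/8)
g(s, j) = 1 - s
-11976 - g(23, O(-13)) = -11976 - (1 - 1*23) = -11976 - (1 - 23) = -11976 - 1*(-22) = -11976 + 22 = -11954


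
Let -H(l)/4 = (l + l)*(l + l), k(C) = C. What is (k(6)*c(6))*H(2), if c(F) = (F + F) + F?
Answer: -6912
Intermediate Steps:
c(F) = 3*F (c(F) = 2*F + F = 3*F)
H(l) = -16*l² (H(l) = -4*(l + l)*(l + l) = -4*2*l*2*l = -16*l²)
(k(6)*c(6))*H(2) = (6*(3*6))*(-16*2²) = (6*18)*(-16*4) = 108*(-64) = -6912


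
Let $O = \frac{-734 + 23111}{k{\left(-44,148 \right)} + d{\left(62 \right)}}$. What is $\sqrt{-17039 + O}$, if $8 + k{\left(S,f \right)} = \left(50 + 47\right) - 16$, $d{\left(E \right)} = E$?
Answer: $\frac{16 i \sqrt{14830}}{15} \approx 129.9 i$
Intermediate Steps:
$k{\left(S,f \right)} = 73$ ($k{\left(S,f \right)} = -8 + \left(\left(50 + 47\right) - 16\right) = -8 + \left(97 - 16\right) = -8 + 81 = 73$)
$O = \frac{7459}{45}$ ($O = \frac{-734 + 23111}{73 + 62} = \frac{22377}{135} = 22377 \cdot \frac{1}{135} = \frac{7459}{45} \approx 165.76$)
$\sqrt{-17039 + O} = \sqrt{-17039 + \frac{7459}{45}} = \sqrt{- \frac{759296}{45}} = \frac{16 i \sqrt{14830}}{15}$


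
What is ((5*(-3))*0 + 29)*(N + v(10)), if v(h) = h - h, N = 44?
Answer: 1276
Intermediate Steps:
v(h) = 0
((5*(-3))*0 + 29)*(N + v(10)) = ((5*(-3))*0 + 29)*(44 + 0) = (-15*0 + 29)*44 = (0 + 29)*44 = 29*44 = 1276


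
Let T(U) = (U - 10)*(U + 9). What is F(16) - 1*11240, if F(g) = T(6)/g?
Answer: -44975/4 ≈ -11244.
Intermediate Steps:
T(U) = (-10 + U)*(9 + U)
F(g) = -60/g (F(g) = (-90 + 6**2 - 1*6)/g = (-90 + 36 - 6)/g = -60/g)
F(16) - 1*11240 = -60/16 - 1*11240 = -60*1/16 - 11240 = -15/4 - 11240 = -44975/4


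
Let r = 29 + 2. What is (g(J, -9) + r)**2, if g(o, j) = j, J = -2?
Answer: 484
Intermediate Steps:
r = 31
(g(J, -9) + r)**2 = (-9 + 31)**2 = 22**2 = 484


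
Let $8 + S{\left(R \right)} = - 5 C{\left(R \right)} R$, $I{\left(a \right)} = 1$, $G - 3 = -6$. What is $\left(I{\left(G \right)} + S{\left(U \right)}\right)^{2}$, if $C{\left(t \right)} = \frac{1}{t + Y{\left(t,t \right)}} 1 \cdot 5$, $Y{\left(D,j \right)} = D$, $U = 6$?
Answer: $\frac{1521}{4} \approx 380.25$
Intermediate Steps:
$G = -3$ ($G = 3 - 6 = -3$)
$C{\left(t \right)} = \frac{5}{2 t}$ ($C{\left(t \right)} = \frac{1}{t + t} 1 \cdot 5 = \frac{1}{2 t} 1 \cdot 5 = \frac{1}{2 t} 5 = \frac{5}{2 t}$)
$S{\left(R \right)} = - \frac{41}{2}$ ($S{\left(R \right)} = -8 + - 5 \frac{5}{2 R} R = -8 + - \frac{25}{2 R} R = -8 - \frac{25}{2} = - \frac{41}{2}$)
$\left(I{\left(G \right)} + S{\left(U \right)}\right)^{2} = \left(1 - \frac{41}{2}\right)^{2} = \left(- \frac{39}{2}\right)^{2} = \frac{1521}{4}$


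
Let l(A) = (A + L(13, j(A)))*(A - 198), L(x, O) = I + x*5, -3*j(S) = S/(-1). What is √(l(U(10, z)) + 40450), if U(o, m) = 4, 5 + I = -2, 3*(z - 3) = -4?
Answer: 3*√3158 ≈ 168.59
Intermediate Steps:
z = 5/3 (z = 3 + (⅓)*(-4) = 3 - 4/3 = 5/3 ≈ 1.6667)
j(S) = S/3 (j(S) = -S/(3*(-1)) = -S*(-1)/3 = -(-1)*S/3 = S/3)
I = -7 (I = -5 - 2 = -7)
L(x, O) = -7 + 5*x (L(x, O) = -7 + x*5 = -7 + 5*x)
l(A) = (-198 + A)*(58 + A) (l(A) = (A + (-7 + 5*13))*(A - 198) = (A + (-7 + 65))*(-198 + A) = (A + 58)*(-198 + A) = (58 + A)*(-198 + A) = (-198 + A)*(58 + A))
√(l(U(10, z)) + 40450) = √((-11484 + 4² - 140*4) + 40450) = √((-11484 + 16 - 560) + 40450) = √(-12028 + 40450) = √28422 = 3*√3158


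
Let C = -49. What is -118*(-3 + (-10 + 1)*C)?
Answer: -51684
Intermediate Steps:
-118*(-3 + (-10 + 1)*C) = -118*(-3 + (-10 + 1)*(-49)) = -118*(-3 - 9*(-49)) = -118*(-3 + 441) = -118*438 = -51684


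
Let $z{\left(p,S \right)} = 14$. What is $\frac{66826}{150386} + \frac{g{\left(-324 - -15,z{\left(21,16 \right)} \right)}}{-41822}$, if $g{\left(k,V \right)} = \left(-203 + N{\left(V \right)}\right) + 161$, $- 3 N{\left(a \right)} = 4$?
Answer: $\frac{2100985274}{4717082469} \approx 0.4454$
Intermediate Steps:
$N{\left(a \right)} = - \frac{4}{3}$ ($N{\left(a \right)} = \left(- \frac{1}{3}\right) 4 = - \frac{4}{3}$)
$g{\left(k,V \right)} = - \frac{130}{3}$ ($g{\left(k,V \right)} = \left(-203 - \frac{4}{3}\right) + 161 = - \frac{613}{3} + 161 = - \frac{130}{3}$)
$\frac{66826}{150386} + \frac{g{\left(-324 - -15,z{\left(21,16 \right)} \right)}}{-41822} = \frac{66826}{150386} - \frac{130}{3 \left(-41822\right)} = 66826 \cdot \frac{1}{150386} - - \frac{65}{62733} = \frac{33413}{75193} + \frac{65}{62733} = \frac{2100985274}{4717082469}$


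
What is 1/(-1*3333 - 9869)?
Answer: -1/13202 ≈ -7.5746e-5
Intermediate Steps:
1/(-1*3333 - 9869) = 1/(-3333 - 9869) = 1/(-13202) = -1/13202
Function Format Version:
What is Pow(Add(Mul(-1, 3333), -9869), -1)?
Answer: Rational(-1, 13202) ≈ -7.5746e-5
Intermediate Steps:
Pow(Add(Mul(-1, 3333), -9869), -1) = Pow(Add(-3333, -9869), -1) = Pow(-13202, -1) = Rational(-1, 13202)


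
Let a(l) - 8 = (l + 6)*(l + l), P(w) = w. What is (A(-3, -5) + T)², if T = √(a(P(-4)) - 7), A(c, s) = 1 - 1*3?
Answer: (2 - I*√15)² ≈ -11.0 - 15.492*I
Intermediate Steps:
a(l) = 8 + 2*l*(6 + l) (a(l) = 8 + (l + 6)*(l + l) = 8 + (6 + l)*(2*l) = 8 + 2*l*(6 + l))
A(c, s) = -2 (A(c, s) = 1 - 3 = -2)
T = I*√15 (T = √((8 + 2*(-4)² + 12*(-4)) - 7) = √((8 + 2*16 - 48) - 7) = √((8 + 32 - 48) - 7) = √(-8 - 7) = √(-15) = I*√15 ≈ 3.873*I)
(A(-3, -5) + T)² = (-2 + I*√15)²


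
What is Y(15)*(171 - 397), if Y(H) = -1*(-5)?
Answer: -1130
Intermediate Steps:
Y(H) = 5
Y(15)*(171 - 397) = 5*(171 - 397) = 5*(-226) = -1130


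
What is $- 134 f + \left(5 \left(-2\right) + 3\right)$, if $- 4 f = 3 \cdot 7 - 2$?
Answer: $\frac{1259}{2} \approx 629.5$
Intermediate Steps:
$f = - \frac{19}{4}$ ($f = - \frac{3 \cdot 7 - 2}{4} = - \frac{21 - 2}{4} = \left(- \frac{1}{4}\right) 19 = - \frac{19}{4} \approx -4.75$)
$- 134 f + \left(5 \left(-2\right) + 3\right) = \left(-134\right) \left(- \frac{19}{4}\right) + \left(5 \left(-2\right) + 3\right) = \frac{1273}{2} + \left(-10 + 3\right) = \frac{1273}{2} - 7 = \frac{1259}{2}$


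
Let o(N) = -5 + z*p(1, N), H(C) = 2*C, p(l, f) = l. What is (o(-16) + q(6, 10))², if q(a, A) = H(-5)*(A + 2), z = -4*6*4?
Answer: 48841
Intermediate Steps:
z = -96 (z = -24*4 = -96)
q(a, A) = -20 - 10*A (q(a, A) = (2*(-5))*(A + 2) = -10*(2 + A) = -20 - 10*A)
o(N) = -101 (o(N) = -5 - 96*1 = -5 - 96 = -101)
(o(-16) + q(6, 10))² = (-101 + (-20 - 10*10))² = (-101 + (-20 - 100))² = (-101 - 120)² = (-221)² = 48841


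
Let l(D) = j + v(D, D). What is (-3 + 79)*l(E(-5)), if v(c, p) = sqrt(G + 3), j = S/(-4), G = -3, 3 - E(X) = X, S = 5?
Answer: -95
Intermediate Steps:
E(X) = 3 - X
j = -5/4 (j = 5/(-4) = 5*(-1/4) = -5/4 ≈ -1.2500)
v(c, p) = 0 (v(c, p) = sqrt(-3 + 3) = sqrt(0) = 0)
l(D) = -5/4 (l(D) = -5/4 + 0 = -5/4)
(-3 + 79)*l(E(-5)) = (-3 + 79)*(-5/4) = 76*(-5/4) = -95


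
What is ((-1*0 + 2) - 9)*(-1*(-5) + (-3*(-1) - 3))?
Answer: -35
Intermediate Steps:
((-1*0 + 2) - 9)*(-1*(-5) + (-3*(-1) - 3)) = ((0 + 2) - 9)*(5 + (3 - 3)) = (2 - 9)*(5 + 0) = -7*5 = -35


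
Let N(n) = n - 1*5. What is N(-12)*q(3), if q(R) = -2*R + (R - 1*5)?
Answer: 136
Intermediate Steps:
N(n) = -5 + n (N(n) = n - 5 = -5 + n)
q(R) = -5 - R (q(R) = -2*R + (R - 5) = -2*R + (-5 + R) = -5 - R)
N(-12)*q(3) = (-5 - 12)*(-5 - 1*3) = -17*(-5 - 3) = -17*(-8) = 136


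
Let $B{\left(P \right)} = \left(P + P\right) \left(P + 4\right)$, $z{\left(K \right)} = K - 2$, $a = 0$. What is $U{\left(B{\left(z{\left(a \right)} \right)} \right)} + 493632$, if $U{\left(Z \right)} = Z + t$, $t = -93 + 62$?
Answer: $493593$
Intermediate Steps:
$z{\left(K \right)} = -2 + K$
$t = -31$
$B{\left(P \right)} = 2 P \left(4 + P\right)$
$U{\left(Z \right)} = -31 + Z$ ($U{\left(Z \right)} = Z - 31 = -31 + Z$)
$U{\left(B{\left(z{\left(a \right)} \right)} \right)} + 493632 = \left(-31 + 2 \left(-2 + 0\right) \left(4 + \left(-2 + 0\right)\right)\right) + 493632 = \left(-31 + 2 \left(-2\right) \left(4 - 2\right)\right) + 493632 = \left(-31 + 2 \left(-2\right) 2\right) + 493632 = \left(-31 - 8\right) + 493632 = -39 + 493632 = 493593$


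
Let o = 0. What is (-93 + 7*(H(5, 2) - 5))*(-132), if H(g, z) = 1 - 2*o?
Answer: 15972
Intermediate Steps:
H(g, z) = 1 (H(g, z) = 1 - 2*0 = 1 + 0 = 1)
(-93 + 7*(H(5, 2) - 5))*(-132) = (-93 + 7*(1 - 5))*(-132) = (-93 + 7*(-4))*(-132) = (-93 - 28)*(-132) = -121*(-132) = 15972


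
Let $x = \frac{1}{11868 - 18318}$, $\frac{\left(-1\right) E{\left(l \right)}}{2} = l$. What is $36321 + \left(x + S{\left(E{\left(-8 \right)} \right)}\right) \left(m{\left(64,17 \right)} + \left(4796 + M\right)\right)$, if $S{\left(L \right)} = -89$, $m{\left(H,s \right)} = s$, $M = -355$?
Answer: $- \frac{387474818}{1075} \approx -3.6044 \cdot 10^{5}$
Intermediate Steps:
$E{\left(l \right)} = - 2 l$
$x = - \frac{1}{6450}$ ($x = \frac{1}{-6450} = - \frac{1}{6450} \approx -0.00015504$)
$36321 + \left(x + S{\left(E{\left(-8 \right)} \right)}\right) \left(m{\left(64,17 \right)} + \left(4796 + M\right)\right) = 36321 + \left(- \frac{1}{6450} - 89\right) \left(17 + \left(4796 - 355\right)\right) = 36321 - \frac{574051 \left(17 + 4441\right)}{6450} = 36321 - \frac{426519893}{1075} = - \frac{387474818}{1075}$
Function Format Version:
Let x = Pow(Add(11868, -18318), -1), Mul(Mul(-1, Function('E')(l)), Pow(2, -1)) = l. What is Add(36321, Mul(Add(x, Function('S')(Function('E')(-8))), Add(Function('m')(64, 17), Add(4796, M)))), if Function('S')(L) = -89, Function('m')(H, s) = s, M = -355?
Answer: Rational(-387474818, 1075) ≈ -3.6044e+5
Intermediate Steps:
Function('E')(l) = Mul(-2, l)
x = Rational(-1, 6450) (x = Pow(-6450, -1) = Rational(-1, 6450) ≈ -0.00015504)
Add(36321, Mul(Add(x, Function('S')(Function('E')(-8))), Add(Function('m')(64, 17), Add(4796, M)))) = Add(36321, Mul(Add(Rational(-1, 6450), -89), Add(17, Add(4796, -355)))) = Add(36321, Mul(Rational(-574051, 6450), Add(17, 4441))) = Add(36321, Mul(Rational(-574051, 6450), 4458)) = Add(36321, Rational(-426519893, 1075)) = Rational(-387474818, 1075)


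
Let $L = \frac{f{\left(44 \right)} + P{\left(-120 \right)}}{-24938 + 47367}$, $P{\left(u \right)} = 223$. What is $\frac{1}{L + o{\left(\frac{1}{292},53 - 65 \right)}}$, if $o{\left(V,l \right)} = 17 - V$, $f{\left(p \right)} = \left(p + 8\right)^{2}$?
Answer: $\frac{6549268}{112169811} \approx 0.058387$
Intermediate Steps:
$f{\left(p \right)} = \left(8 + p\right)^{2}$
$L = \frac{2927}{22429}$ ($L = \frac{\left(8 + 44\right)^{2} + 223}{-24938 + 47367} = \frac{52^{2} + 223}{22429} = \left(2704 + 223\right) \frac{1}{22429} = 2927 \cdot \frac{1}{22429} = \frac{2927}{22429} \approx 0.1305$)
$\frac{1}{L + o{\left(\frac{1}{292},53 - 65 \right)}} = \frac{1}{\frac{2927}{22429} + \left(17 - \frac{1}{292}\right)} = \frac{1}{\frac{2927}{22429} + \frac{4963}{292}} = \frac{1}{\frac{112169811}{6549268}} = \frac{6549268}{112169811}$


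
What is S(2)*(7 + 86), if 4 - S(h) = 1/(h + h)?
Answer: 1395/4 ≈ 348.75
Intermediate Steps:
S(h) = 4 - 1/(2*h) (S(h) = 4 - 1/(h + h) = 4 - 1/(2*h))
S(2)*(7 + 86) = (4 - ½/2)*(7 + 86) = (4 - ½*½)*93 = (4 - ¼)*93 = (15/4)*93 = 1395/4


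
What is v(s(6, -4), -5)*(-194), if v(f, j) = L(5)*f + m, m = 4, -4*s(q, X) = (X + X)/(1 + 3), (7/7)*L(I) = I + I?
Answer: -1746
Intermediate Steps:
L(I) = 2*I (L(I) = I + I = 2*I)
s(q, X) = -X/8 (s(q, X) = -(X + X)/(4*(1 + 3)) = -2*X/(4*4) = -X/8)
v(f, j) = 4 + 10*f (v(f, j) = (2*5)*f + 4 = 10*f + 4 = 4 + 10*f)
v(s(6, -4), -5)*(-194) = (4 + 10*(-⅛*(-4)))*(-194) = (4 + 10*(½))*(-194) = (4 + 5)*(-194) = 9*(-194) = -1746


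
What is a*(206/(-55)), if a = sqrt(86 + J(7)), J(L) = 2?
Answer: -412*sqrt(22)/55 ≈ -35.135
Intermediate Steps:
a = 2*sqrt(22) (a = sqrt(86 + 2) = sqrt(88) = 2*sqrt(22) ≈ 9.3808)
a*(206/(-55)) = (2*sqrt(22))*(206/(-55)) = (2*sqrt(22))*(206*(-1/55)) = (2*sqrt(22))*(-206/55) = -412*sqrt(22)/55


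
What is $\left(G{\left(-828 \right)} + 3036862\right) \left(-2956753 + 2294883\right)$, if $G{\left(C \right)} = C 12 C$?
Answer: $-7455217636900$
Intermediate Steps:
$G{\left(C \right)} = 12 C^{2}$ ($G{\left(C \right)} = 12 C C = 12 C^{2}$)
$\left(G{\left(-828 \right)} + 3036862\right) \left(-2956753 + 2294883\right) = \left(12 \left(-828\right)^{2} + 3036862\right) \left(-2956753 + 2294883\right) = \left(12 \cdot 685584 + 3036862\right) \left(-661870\right) = \left(8227008 + 3036862\right) \left(-661870\right) = 11263870 \left(-661870\right) = -7455217636900$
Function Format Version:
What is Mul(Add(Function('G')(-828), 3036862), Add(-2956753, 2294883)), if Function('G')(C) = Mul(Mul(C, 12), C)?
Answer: -7455217636900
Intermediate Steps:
Function('G')(C) = Mul(12, Pow(C, 2)) (Function('G')(C) = Mul(Mul(12, C), C) = Mul(12, Pow(C, 2)))
Mul(Add(Function('G')(-828), 3036862), Add(-2956753, 2294883)) = Mul(Add(Mul(12, Pow(-828, 2)), 3036862), Add(-2956753, 2294883)) = Mul(Add(Mul(12, 685584), 3036862), -661870) = Mul(Add(8227008, 3036862), -661870) = Mul(11263870, -661870) = -7455217636900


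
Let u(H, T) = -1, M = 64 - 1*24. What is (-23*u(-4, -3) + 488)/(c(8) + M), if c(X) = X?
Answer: 511/48 ≈ 10.646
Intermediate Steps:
M = 40 (M = 64 - 24 = 40)
(-23*u(-4, -3) + 488)/(c(8) + M) = (-23*(-1) + 488)/(8 + 40) = (23 + 488)/48 = 511*(1/48) = 511/48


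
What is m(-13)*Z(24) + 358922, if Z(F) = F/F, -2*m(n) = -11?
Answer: 717855/2 ≈ 3.5893e+5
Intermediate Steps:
m(n) = 11/2 (m(n) = -½*(-11) = 11/2)
Z(F) = 1
m(-13)*Z(24) + 358922 = (11/2)*1 + 358922 = 11/2 + 358922 = 717855/2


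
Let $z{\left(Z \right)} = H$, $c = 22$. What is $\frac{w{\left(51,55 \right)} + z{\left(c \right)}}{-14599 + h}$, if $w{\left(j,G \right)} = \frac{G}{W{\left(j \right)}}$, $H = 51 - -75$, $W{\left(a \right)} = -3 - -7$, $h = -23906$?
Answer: $- \frac{559}{154020} \approx -0.0036294$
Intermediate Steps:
$W{\left(a \right)} = 4$ ($W{\left(a \right)} = -3 + 7 = 4$)
$H = 126$ ($H = 51 + 75 = 126$)
$z{\left(Z \right)} = 126$
$w{\left(j,G \right)} = \frac{G}{4}$
$\frac{w{\left(51,55 \right)} + z{\left(c \right)}}{-14599 + h} = \frac{\frac{1}{4} \cdot 55 + 126}{-14599 - 23906} = \frac{\frac{55}{4} + 126}{-38505} = \frac{559}{4} \left(- \frac{1}{38505}\right) = - \frac{559}{154020}$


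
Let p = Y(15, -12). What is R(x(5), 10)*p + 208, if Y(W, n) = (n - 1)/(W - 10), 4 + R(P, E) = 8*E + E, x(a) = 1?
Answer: -78/5 ≈ -15.600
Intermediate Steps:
R(P, E) = -4 + 9*E (R(P, E) = -4 + (8*E + E) = -4 + 9*E)
Y(W, n) = (-1 + n)/(-10 + W)
p = -13/5 (p = (-1 - 12)/(-10 + 15) = -13/5 ≈ -2.6000)
R(x(5), 10)*p + 208 = (-4 + 9*10)*(-13/5) + 208 = (-4 + 90)*(-13/5) + 208 = 86*(-13/5) + 208 = -1118/5 + 208 = -78/5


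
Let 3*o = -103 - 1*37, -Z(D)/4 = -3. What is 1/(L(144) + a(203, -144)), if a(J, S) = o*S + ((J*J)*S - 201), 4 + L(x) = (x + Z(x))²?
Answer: -1/5903245 ≈ -1.6940e-7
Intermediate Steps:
Z(D) = 12 (Z(D) = -4*(-3) = 12)
o = -140/3 (o = (-103 - 1*37)/3 = (-103 - 37)/3 = (⅓)*(-140) = -140/3 ≈ -46.667)
L(x) = -4 + (12 + x)² (L(x) = -4 + (x + 12)² = -4 + (12 + x)²)
a(J, S) = -201 - 140*S/3 + S*J² (a(J, S) = -140*S/3 + ((J*J)*S - 201) = -140*S/3 + (J²*S - 201) = -140*S/3 + (S*J² - 201) = -140*S/3 + (-201 + S*J²) = -201 - 140*S/3 + S*J²)
1/(L(144) + a(203, -144)) = 1/((-4 + (12 + 144)²) + (-201 - 140/3*(-144) - 144*203²)) = 1/((-4 + 156²) + (-201 + 6720 - 144*41209)) = 1/((-4 + 24336) + (-201 + 6720 - 5934096)) = 1/(24332 - 5927577) = 1/(-5903245) = -1/5903245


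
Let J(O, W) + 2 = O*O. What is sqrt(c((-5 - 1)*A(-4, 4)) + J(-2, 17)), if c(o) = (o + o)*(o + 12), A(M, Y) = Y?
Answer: 17*sqrt(2) ≈ 24.042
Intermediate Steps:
c(o) = 2*o*(12 + o) (c(o) = (2*o)*(12 + o) = 2*o*(12 + o))
J(O, W) = -2 + O**2 (J(O, W) = -2 + O*O = -2 + O**2)
sqrt(c((-5 - 1)*A(-4, 4)) + J(-2, 17)) = sqrt(2*((-5 - 1)*4)*(12 + (-5 - 1)*4) + (-2 + (-2)**2)) = sqrt(2*(-6*4)*(12 - 6*4) + (-2 + 4)) = sqrt(2*(-24)*(12 - 24) + 2) = sqrt(2*(-24)*(-12) + 2) = sqrt(576 + 2) = sqrt(578) = 17*sqrt(2)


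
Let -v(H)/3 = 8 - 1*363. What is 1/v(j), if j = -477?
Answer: 1/1065 ≈ 0.00093897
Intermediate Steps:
v(H) = 1065 (v(H) = -3*(8 - 1*363) = -3*(8 - 363) = -3*(-355) = 1065)
1/v(j) = 1/1065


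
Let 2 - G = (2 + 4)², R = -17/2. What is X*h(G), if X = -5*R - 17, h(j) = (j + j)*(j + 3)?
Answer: 53754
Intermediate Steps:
R = -17/2 (R = -17*½ = -17/2 ≈ -8.5000)
G = -34 (G = 2 - (2 + 4)² = 2 - 1*6² = 2 - 1*36 = 2 - 36 = -34)
h(j) = 2*j*(3 + j) (h(j) = (2*j)*(3 + j) = 2*j*(3 + j))
X = 51/2 (X = -5*(-17/2) - 17 = 85/2 - 17 = 51/2 ≈ 25.500)
X*h(G) = 51*(2*(-34)*(3 - 34))/2 = 51*(2*(-34)*(-31))/2 = (51/2)*2108 = 53754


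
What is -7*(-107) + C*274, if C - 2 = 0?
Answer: 1297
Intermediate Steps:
C = 2 (C = 2 + 0 = 2)
-7*(-107) + C*274 = -7*(-107) + 2*274 = 749 + 548 = 1297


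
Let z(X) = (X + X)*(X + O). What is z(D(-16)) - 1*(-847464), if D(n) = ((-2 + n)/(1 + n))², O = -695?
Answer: 528416592/625 ≈ 8.4547e+5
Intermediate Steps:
D(n) = (-2 + n)²/(1 + n)² (D(n) = ((-2 + n)/(1 + n))² = (-2 + n)²/(1 + n)²)
z(X) = 2*X*(-695 + X) (z(X) = (X + X)*(X - 695) = (2*X)*(-695 + X) = 2*X*(-695 + X))
z(D(-16)) - 1*(-847464) = 2*((-2 - 16)²/(1 - 16)²)*(-695 + (-2 - 16)²/(1 - 16)²) - 1*(-847464) = 2*((-18)²/(-15)²)*(-695 + (-18)²/(-15)²) + 847464 = 2*((1/225)*324)*(-695 + (1/225)*324) + 847464 = 2*(36/25)*(-695 + 36/25) + 847464 = 2*(36/25)*(-17339/25) + 847464 = -1248408/625 + 847464 = 528416592/625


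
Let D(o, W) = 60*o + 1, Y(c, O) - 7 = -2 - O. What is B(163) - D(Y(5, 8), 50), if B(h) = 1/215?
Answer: 38486/215 ≈ 179.00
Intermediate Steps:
B(h) = 1/215
Y(c, O) = 5 - O (Y(c, O) = 7 + (-2 - O) = 5 - O)
D(o, W) = 1 + 60*o
B(163) - D(Y(5, 8), 50) = 1/215 - (1 + 60*(5 - 1*8)) = 1/215 - (1 + 60*(5 - 8)) = 1/215 - (1 + 60*(-3)) = 1/215 - (1 - 180) = 1/215 - 1*(-179) = 1/215 + 179 = 38486/215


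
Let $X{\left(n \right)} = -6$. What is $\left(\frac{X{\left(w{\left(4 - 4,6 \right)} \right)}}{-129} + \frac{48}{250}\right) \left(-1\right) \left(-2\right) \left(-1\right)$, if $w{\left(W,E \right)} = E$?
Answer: $- \frac{2564}{5375} \approx -0.47702$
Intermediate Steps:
$\left(\frac{X{\left(w{\left(4 - 4,6 \right)} \right)}}{-129} + \frac{48}{250}\right) \left(-1\right) \left(-2\right) \left(-1\right) = \left(- \frac{6}{-129} + \frac{48}{250}\right) \left(-1\right) \left(-2\right) \left(-1\right) = \left(\left(-6\right) \left(- \frac{1}{129}\right) + 48 \cdot \frac{1}{250}\right) 2 \left(-1\right) = \left(\frac{2}{43} + \frac{24}{125}\right) \left(-2\right) = \frac{1282}{5375} \left(-2\right) = - \frac{2564}{5375}$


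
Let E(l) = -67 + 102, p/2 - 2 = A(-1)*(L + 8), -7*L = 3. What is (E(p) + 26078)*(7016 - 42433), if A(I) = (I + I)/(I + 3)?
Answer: -924844121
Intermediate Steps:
L = -3/7 (L = -⅐*3 = -3/7 ≈ -0.42857)
A(I) = 2*I/(3 + I) (A(I) = (2*I)/(3 + I) = 2*I/(3 + I))
p = -78/7 (p = 4 + 2*((2*(-1)/(3 - 1))*(-3/7 + 8)) = 4 + 2*((2*(-1)/2)*(53/7)) = 4 + 2*((2*(-1)*(½))*(53/7)) = 4 + 2*(-1*53/7) = 4 + 2*(-53/7) = 4 - 106/7 = -78/7 ≈ -11.143)
E(l) = 35
(E(p) + 26078)*(7016 - 42433) = (35 + 26078)*(7016 - 42433) = 26113*(-35417) = -924844121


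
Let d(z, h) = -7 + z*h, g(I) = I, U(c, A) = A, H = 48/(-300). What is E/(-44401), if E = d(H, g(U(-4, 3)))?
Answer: 187/1110025 ≈ 0.00016846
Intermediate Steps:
H = -4/25 (H = 48*(-1/300) = -4/25 ≈ -0.16000)
d(z, h) = -7 + h*z
E = -187/25 (E = -7 + 3*(-4/25) = -7 - 12/25 = -187/25 ≈ -7.4800)
E/(-44401) = -187/25/(-44401) = -187/25*(-1/44401) = 187/1110025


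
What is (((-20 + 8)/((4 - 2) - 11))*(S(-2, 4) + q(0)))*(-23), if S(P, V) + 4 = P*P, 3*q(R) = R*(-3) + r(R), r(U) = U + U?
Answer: 0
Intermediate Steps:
r(U) = 2*U
q(R) = -R/3 (q(R) = (R*(-3) + 2*R)/3 = (-3*R + 2*R)/3 = (-R)/3 = -R/3)
S(P, V) = -4 + P² (S(P, V) = -4 + P*P = -4 + P²)
(((-20 + 8)/((4 - 2) - 11))*(S(-2, 4) + q(0)))*(-23) = (((-20 + 8)/((4 - 2) - 11))*((-4 + (-2)²) - ⅓*0))*(-23) = ((-12/(2 - 11))*((-4 + 4) + 0))*(-23) = ((-12/(-9))*(0 + 0))*(-23) = (-12*(-⅑)*0)*(-23) = ((4/3)*0)*(-23) = 0*(-23) = 0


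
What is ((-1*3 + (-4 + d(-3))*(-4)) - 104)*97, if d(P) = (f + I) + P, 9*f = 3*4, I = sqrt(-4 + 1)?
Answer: -24541/3 - 388*I*sqrt(3) ≈ -8180.3 - 672.04*I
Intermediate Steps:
I = I*sqrt(3) (I = sqrt(-3) = I*sqrt(3) ≈ 1.732*I)
f = 4/3 (f = (3*4)/9 = (1/9)*12 = 4/3 ≈ 1.3333)
d(P) = 4/3 + P + I*sqrt(3) (d(P) = (4/3 + I*sqrt(3)) + P = 4/3 + P + I*sqrt(3))
((-1*3 + (-4 + d(-3))*(-4)) - 104)*97 = ((-1*3 + (-4 + (4/3 - 3 + I*sqrt(3)))*(-4)) - 104)*97 = ((-3 + (-4 + (-5/3 + I*sqrt(3)))*(-4)) - 104)*97 = ((-3 + (-17/3 + I*sqrt(3))*(-4)) - 104)*97 = ((-3 + (68/3 - 4*I*sqrt(3))) - 104)*97 = ((59/3 - 4*I*sqrt(3)) - 104)*97 = (-253/3 - 4*I*sqrt(3))*97 = -24541/3 - 388*I*sqrt(3)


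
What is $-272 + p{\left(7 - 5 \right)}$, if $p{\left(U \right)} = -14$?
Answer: $-286$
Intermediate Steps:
$-272 + p{\left(7 - 5 \right)} = -272 - 14 = -286$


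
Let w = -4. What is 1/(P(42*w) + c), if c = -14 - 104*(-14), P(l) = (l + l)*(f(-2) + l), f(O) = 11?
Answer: 1/54194 ≈ 1.8452e-5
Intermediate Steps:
P(l) = 2*l*(11 + l) (P(l) = (l + l)*(11 + l) = (2*l)*(11 + l) = 2*l*(11 + l))
c = 1442 (c = -14 + 1456 = 1442)
1/(P(42*w) + c) = 1/(2*(42*(-4))*(11 + 42*(-4)) + 1442) = 1/(2*(-168)*(11 - 168) + 1442) = 1/(2*(-168)*(-157) + 1442) = 1/(52752 + 1442) = 1/54194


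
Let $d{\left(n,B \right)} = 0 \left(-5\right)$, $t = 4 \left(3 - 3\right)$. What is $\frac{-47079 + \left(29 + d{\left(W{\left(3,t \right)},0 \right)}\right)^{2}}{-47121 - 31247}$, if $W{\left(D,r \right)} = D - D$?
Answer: $\frac{23119}{39184} \approx 0.59001$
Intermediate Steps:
$t = 0$ ($t = 4 \cdot 0 = 0$)
$W{\left(D,r \right)} = 0$
$d{\left(n,B \right)} = 0$
$\frac{-47079 + \left(29 + d{\left(W{\left(3,t \right)},0 \right)}\right)^{2}}{-47121 - 31247} = \frac{-47079 + \left(29 + 0\right)^{2}}{-47121 - 31247} = \frac{-47079 + 29^{2}}{-78368} = \left(-47079 + 841\right) \left(- \frac{1}{78368}\right) = \left(-46238\right) \left(- \frac{1}{78368}\right) = \frac{23119}{39184}$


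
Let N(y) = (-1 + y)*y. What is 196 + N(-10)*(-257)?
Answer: -28074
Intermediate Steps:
N(y) = y*(-1 + y)
196 + N(-10)*(-257) = 196 - 10*(-1 - 10)*(-257) = 196 - 10*(-11)*(-257) = 196 + 110*(-257) = 196 - 28270 = -28074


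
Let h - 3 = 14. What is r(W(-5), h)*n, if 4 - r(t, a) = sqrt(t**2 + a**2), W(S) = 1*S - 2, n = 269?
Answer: 1076 - 3497*sqrt(2) ≈ -3869.5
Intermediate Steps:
h = 17 (h = 3 + 14 = 17)
W(S) = -2 + S (W(S) = S - 2 = -2 + S)
r(t, a) = 4 - sqrt(a**2 + t**2) (r(t, a) = 4 - sqrt(t**2 + a**2) = 4 - sqrt(a**2 + t**2))
r(W(-5), h)*n = (4 - sqrt(17**2 + (-2 - 5)**2))*269 = (4 - sqrt(289 + (-7)**2))*269 = (4 - sqrt(289 + 49))*269 = (4 - sqrt(338))*269 = (4 - 13*sqrt(2))*269 = 1076 - 3497*sqrt(2)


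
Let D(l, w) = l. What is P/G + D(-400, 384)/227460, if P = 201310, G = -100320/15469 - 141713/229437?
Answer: -625061511056043010/22054240106877 ≈ -28342.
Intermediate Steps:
G = -1939175249/273012381 (G = -100320*1/15469 - 141713*1/229437 = -100320/15469 - 10901/17649 = -1939175249/273012381 ≈ -7.1029)
P/G + D(-400, 384)/227460 = 201310/(-1939175249/273012381) - 400/227460 = 201310*(-273012381/1939175249) - 400*1/227460 = -54960122419110/1939175249 - 20/11373 = -625061511056043010/22054240106877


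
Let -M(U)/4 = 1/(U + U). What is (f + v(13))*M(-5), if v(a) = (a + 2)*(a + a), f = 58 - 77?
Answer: 742/5 ≈ 148.40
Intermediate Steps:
f = -19
M(U) = -2/U (M(U) = -4/(U + U) = -4*1/(2*U) = -2/U)
v(a) = 2*a*(2 + a) (v(a) = (2 + a)*(2*a) = 2*a*(2 + a))
(f + v(13))*M(-5) = (-19 + 2*13*(2 + 13))*(-2/(-5)) = (-19 + 2*13*15)*(-2*(-⅕)) = (-19 + 390)*(⅖) = 371*(⅖) = 742/5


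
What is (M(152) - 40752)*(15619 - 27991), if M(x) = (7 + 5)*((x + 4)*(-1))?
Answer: 527344128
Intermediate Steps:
M(x) = -48 - 12*x (M(x) = 12*((4 + x)*(-1)) = 12*(-4 - x) = -48 - 12*x)
(M(152) - 40752)*(15619 - 27991) = ((-48 - 12*152) - 40752)*(15619 - 27991) = ((-48 - 1824) - 40752)*(-12372) = (-1872 - 40752)*(-12372) = -42624*(-12372) = 527344128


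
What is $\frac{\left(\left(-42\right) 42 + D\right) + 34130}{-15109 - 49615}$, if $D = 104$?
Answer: $- \frac{16235}{32362} \approx -0.50167$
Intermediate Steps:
$\frac{\left(\left(-42\right) 42 + D\right) + 34130}{-15109 - 49615} = \frac{\left(\left(-42\right) 42 + 104\right) + 34130}{-15109 - 49615} = \frac{\left(-1764 + 104\right) + 34130}{-64724} = \left(-1660 + 34130\right) \left(- \frac{1}{64724}\right) = 32470 \left(- \frac{1}{64724}\right) = - \frac{16235}{32362}$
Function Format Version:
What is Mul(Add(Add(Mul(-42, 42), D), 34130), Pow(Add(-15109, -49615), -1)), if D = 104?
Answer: Rational(-16235, 32362) ≈ -0.50167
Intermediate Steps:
Mul(Add(Add(Mul(-42, 42), D), 34130), Pow(Add(-15109, -49615), -1)) = Mul(Add(Add(Mul(-42, 42), 104), 34130), Pow(Add(-15109, -49615), -1)) = Mul(Add(Add(-1764, 104), 34130), Pow(-64724, -1)) = Mul(Add(-1660, 34130), Rational(-1, 64724)) = Mul(32470, Rational(-1, 64724)) = Rational(-16235, 32362)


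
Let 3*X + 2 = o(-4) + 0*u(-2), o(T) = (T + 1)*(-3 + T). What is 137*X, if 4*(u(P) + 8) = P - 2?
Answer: 2603/3 ≈ 867.67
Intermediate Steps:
u(P) = -17/2 + P/4 (u(P) = -8 + (P - 2)/4 = -8 + (-2 + P)/4 = -8 + (-1/2 + P/4) = -17/2 + P/4)
o(T) = (1 + T)*(-3 + T)
X = 19/3 (X = -2/3 + ((-3 + (-4)**2 - 2*(-4)) + 0*(-17/2 + (1/4)*(-2)))/3 = -2/3 + ((-3 + 16 + 8) + 0*(-17/2 - 1/2))/3 = -2/3 + (21 + 0*(-9))/3 = -2/3 + (21 + 0)/3 = -2/3 + (1/3)*21 = -2/3 + 7 = 19/3 ≈ 6.3333)
137*X = 137*(19/3) = 2603/3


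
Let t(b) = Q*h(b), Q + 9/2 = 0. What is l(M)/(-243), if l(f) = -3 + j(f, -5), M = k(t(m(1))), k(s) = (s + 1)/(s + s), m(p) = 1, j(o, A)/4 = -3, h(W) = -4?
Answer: 5/81 ≈ 0.061728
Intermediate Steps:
j(o, A) = -12 (j(o, A) = 4*(-3) = -12)
Q = -9/2 (Q = -9/2 + 0 = -9/2 ≈ -4.5000)
t(b) = 18 (t(b) = -9/2*(-4) = 18)
k(s) = (1 + s)/(2*s) (k(s) = (1 + s)/((2*s)) = (1 + s)*(1/(2*s)) = (1 + s)/(2*s))
M = 19/36 (M = (1/2)*(1 + 18)/18 = (1/2)*(1/18)*19 = 19/36 ≈ 0.52778)
l(f) = -15 (l(f) = -3 - 12 = -15)
l(M)/(-243) = -15/(-243) = -15*(-1/243) = 5/81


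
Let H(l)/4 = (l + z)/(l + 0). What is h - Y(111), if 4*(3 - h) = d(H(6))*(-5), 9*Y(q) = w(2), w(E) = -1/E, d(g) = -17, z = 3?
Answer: -655/36 ≈ -18.194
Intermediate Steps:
H(l) = 4*(3 + l)/l (H(l) = 4*((l + 3)/(l + 0)) = 4*((3 + l)/l) = 4*(3 + l)/l)
Y(q) = -1/18 (Y(q) = (-1/2)/9 = (-1*½)/9 = (⅑)*(-½) = -1/18)
h = -73/4 (h = 3 - (-17)*(-5)/4 = 3 - ¼*85 = 3 - 85/4 = -73/4 ≈ -18.250)
h - Y(111) = -73/4 - 1*(-1/18) = -73/4 + 1/18 = -655/36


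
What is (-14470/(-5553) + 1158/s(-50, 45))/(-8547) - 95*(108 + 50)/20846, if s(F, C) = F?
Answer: -1267888696432/1766754002475 ≈ -0.71764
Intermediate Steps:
(-14470/(-5553) + 1158/s(-50, 45))/(-8547) - 95*(108 + 50)/20846 = (-14470/(-5553) + 1158/(-50))/(-8547) - 95*(108 + 50)/20846 = (-14470*(-1/5553) + 1158*(-1/50))*(-1/8547) - 95*158*(1/20846) = (14470/5553 - 579/25)*(-1/8547) - 15010*1/20846 = -2853437/138825*(-1/8547) - 7505/10423 = 2853437/1186537275 - 7505/10423 = -1267888696432/1766754002475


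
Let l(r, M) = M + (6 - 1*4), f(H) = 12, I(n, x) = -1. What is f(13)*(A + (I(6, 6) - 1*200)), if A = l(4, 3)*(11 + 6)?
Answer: -1392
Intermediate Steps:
l(r, M) = 2 + M (l(r, M) = M + (6 - 4) = M + 2 = 2 + M)
A = 85 (A = (2 + 3)*(11 + 6) = 5*17 = 85)
f(13)*(A + (I(6, 6) - 1*200)) = 12*(85 + (-1 - 1*200)) = 12*(85 + (-1 - 200)) = 12*(85 - 201) = 12*(-116) = -1392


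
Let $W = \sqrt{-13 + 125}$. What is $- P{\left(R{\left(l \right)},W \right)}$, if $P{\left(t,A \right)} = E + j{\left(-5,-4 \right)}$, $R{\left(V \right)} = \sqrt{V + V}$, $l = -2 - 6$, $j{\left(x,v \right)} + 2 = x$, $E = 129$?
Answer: $-122$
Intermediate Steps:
$j{\left(x,v \right)} = -2 + x$
$W = 4 \sqrt{7}$ ($W = \sqrt{112} = 4 \sqrt{7} \approx 10.583$)
$l = -8$ ($l = -2 - 6 = -8$)
$R{\left(V \right)} = \sqrt{2} \sqrt{V}$ ($R{\left(V \right)} = \sqrt{2 V} = \sqrt{2} \sqrt{V}$)
$P{\left(t,A \right)} = 122$ ($P{\left(t,A \right)} = 129 - 7 = 122$)
$- P{\left(R{\left(l \right)},W \right)} = \left(-1\right) 122 = -122$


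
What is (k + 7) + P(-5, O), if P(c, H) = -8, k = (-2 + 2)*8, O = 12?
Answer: -1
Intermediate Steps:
k = 0 (k = 0*8 = 0)
(k + 7) + P(-5, O) = (0 + 7) - 8 = 7 - 8 = -1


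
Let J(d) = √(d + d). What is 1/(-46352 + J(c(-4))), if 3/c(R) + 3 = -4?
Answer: -162232/7519777667 - I*√42/15039555334 ≈ -2.1574e-5 - 4.3091e-10*I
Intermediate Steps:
c(R) = -3/7 (c(R) = 3/(-3 - 4) = 3/(-7) = 3*(-⅐) = -3/7)
J(d) = √2*√d (J(d) = √(2*d) = √2*√d)
1/(-46352 + J(c(-4))) = 1/(-46352 + √2*√(-3/7)) = 1/(-46352 + √2*(I*√21/7)) = 1/(-46352 + I*√42/7)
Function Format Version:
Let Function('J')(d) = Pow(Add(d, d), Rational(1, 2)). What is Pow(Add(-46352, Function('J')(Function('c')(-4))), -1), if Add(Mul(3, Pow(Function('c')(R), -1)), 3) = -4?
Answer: Add(Rational(-162232, 7519777667), Mul(Rational(-1, 15039555334), I, Pow(42, Rational(1, 2)))) ≈ Add(-2.1574e-5, Mul(-4.3091e-10, I))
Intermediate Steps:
Function('c')(R) = Rational(-3, 7) (Function('c')(R) = Mul(3, Pow(Add(-3, -4), -1)) = Mul(3, Pow(-7, -1)) = Mul(3, Rational(-1, 7)) = Rational(-3, 7))
Function('J')(d) = Mul(Pow(2, Rational(1, 2)), Pow(d, Rational(1, 2))) (Function('J')(d) = Pow(Mul(2, d), Rational(1, 2)) = Mul(Pow(2, Rational(1, 2)), Pow(d, Rational(1, 2))))
Pow(Add(-46352, Function('J')(Function('c')(-4))), -1) = Pow(Add(-46352, Mul(Pow(2, Rational(1, 2)), Pow(Rational(-3, 7), Rational(1, 2)))), -1) = Pow(Add(-46352, Mul(Pow(2, Rational(1, 2)), Mul(Rational(1, 7), I, Pow(21, Rational(1, 2))))), -1) = Pow(Add(-46352, Mul(Rational(1, 7), I, Pow(42, Rational(1, 2)))), -1)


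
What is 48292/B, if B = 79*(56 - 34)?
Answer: 24146/869 ≈ 27.786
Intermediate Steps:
B = 1738 (B = 79*22 = 1738)
48292/B = 48292/1738 = 48292*(1/1738) = 24146/869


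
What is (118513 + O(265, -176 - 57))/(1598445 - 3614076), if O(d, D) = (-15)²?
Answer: -118738/2015631 ≈ -0.058909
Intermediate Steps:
O(d, D) = 225
(118513 + O(265, -176 - 57))/(1598445 - 3614076) = (118513 + 225)/(1598445 - 3614076) = 118738/(-2015631) = 118738*(-1/2015631) = -118738/2015631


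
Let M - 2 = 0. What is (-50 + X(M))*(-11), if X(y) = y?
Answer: 528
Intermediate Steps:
M = 2 (M = 2 + 0 = 2)
(-50 + X(M))*(-11) = (-50 + 2)*(-11) = -48*(-11) = 528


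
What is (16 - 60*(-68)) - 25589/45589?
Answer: 186706955/45589 ≈ 4095.4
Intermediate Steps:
(16 - 60*(-68)) - 25589/45589 = (16 + 4080) - 25589/45589 = 4096 - 1*25589/45589 = 4096 - 25589/45589 = 186706955/45589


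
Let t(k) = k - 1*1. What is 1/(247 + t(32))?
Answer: 1/278 ≈ 0.0035971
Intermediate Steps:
t(k) = -1 + k (t(k) = k - 1 = -1 + k)
1/(247 + t(32)) = 1/(247 + (-1 + 32)) = 1/(247 + 31) = 1/278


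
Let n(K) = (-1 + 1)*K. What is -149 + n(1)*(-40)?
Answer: -149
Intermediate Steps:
n(K) = 0 (n(K) = 0*K = 0)
-149 + n(1)*(-40) = -149 + 0*(-40) = -149 + 0 = -149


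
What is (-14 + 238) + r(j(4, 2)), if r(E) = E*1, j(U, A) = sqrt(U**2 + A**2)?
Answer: 224 + 2*sqrt(5) ≈ 228.47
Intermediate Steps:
j(U, A) = sqrt(A**2 + U**2)
r(E) = E
(-14 + 238) + r(j(4, 2)) = (-14 + 238) + sqrt(2**2 + 4**2) = 224 + sqrt(4 + 16) = 224 + sqrt(20) = 224 + 2*sqrt(5)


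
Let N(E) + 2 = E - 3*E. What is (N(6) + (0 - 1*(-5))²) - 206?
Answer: -195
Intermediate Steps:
N(E) = -2 - 2*E (N(E) = -2 + (E - 3*E) = -2 - 2*E)
(N(6) + (0 - 1*(-5))²) - 206 = ((-2 - 2*6) + (0 - 1*(-5))²) - 206 = ((-2 - 12) + (0 + 5)²) - 206 = (-14 + 5²) - 206 = (-14 + 25) - 206 = 11 - 206 = -195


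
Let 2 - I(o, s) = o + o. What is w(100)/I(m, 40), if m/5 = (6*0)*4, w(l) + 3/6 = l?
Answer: 199/4 ≈ 49.750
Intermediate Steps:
w(l) = -1/2 + l
m = 0 (m = 5*((6*0)*4) = 5*(0*4) = 5*0 = 0)
I(o, s) = 2 - 2*o (I(o, s) = 2 - (o + o) = 2 - 2*o)
w(100)/I(m, 40) = (-1/2 + 100)/(2 - 2*0) = 199/(2*(2 + 0)) = (199/2)/2 = (199/2)*(1/2) = 199/4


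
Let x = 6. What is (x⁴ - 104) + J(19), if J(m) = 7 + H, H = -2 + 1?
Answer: 1198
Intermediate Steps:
H = -1
J(m) = 6 (J(m) = 7 - 1 = 6)
(x⁴ - 104) + J(19) = (6⁴ - 104) + 6 = (1296 - 104) + 6 = 1192 + 6 = 1198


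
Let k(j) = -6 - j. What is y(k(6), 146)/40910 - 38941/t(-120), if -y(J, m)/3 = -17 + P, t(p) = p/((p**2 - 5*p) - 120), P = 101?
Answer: 98770731094/20455 ≈ 4.8287e+6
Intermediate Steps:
t(p) = p/(-120 + p**2 - 5*p)
y(J, m) = -252 (y(J, m) = -3*(-17 + 101) = -3*84 = -252)
y(k(6), 146)/40910 - 38941/t(-120) = -252/40910 - 38941/((-120/(-120 + (-120)**2 - 5*(-120)))) = -252*1/40910 - 38941/((-120/(-120 + 14400 + 600))) = -126/20455 - 38941/((-120/14880)) = -126/20455 - 38941/((-120*1/14880)) = -126/20455 - 38941/(-1/124) = -126/20455 - 38941*(-124) = -126/20455 + 4828684 = 98770731094/20455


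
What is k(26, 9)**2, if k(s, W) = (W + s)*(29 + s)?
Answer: 3705625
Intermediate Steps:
k(s, W) = (29 + s)*(W + s)
k(26, 9)**2 = (26**2 + 29*9 + 29*26 + 9*26)**2 = (676 + 261 + 754 + 234)**2 = 1925**2 = 3705625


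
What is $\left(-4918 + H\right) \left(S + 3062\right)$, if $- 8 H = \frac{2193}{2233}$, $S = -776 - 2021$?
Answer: $- \frac{23282196425}{17864} \approx -1.3033 \cdot 10^{6}$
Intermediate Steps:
$S = -2797$ ($S = -776 - 2021 = -2797$)
$H = - \frac{2193}{17864}$ ($H = - \frac{2193 \cdot \frac{1}{2233}}{8} = \left(- \frac{1}{8}\right) \frac{2193}{2233} = - \frac{2193}{17864} \approx -0.12276$)
$\left(-4918 + H\right) \left(S + 3062\right) = \left(-4918 - \frac{2193}{17864}\right) \left(-2797 + 3062\right) = \left(- \frac{87857345}{17864}\right) 265 = - \frac{23282196425}{17864}$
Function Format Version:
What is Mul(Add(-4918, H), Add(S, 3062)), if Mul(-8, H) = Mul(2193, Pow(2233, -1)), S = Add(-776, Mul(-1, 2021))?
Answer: Rational(-23282196425, 17864) ≈ -1.3033e+6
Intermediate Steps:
S = -2797 (S = Add(-776, -2021) = -2797)
H = Rational(-2193, 17864) (H = Mul(Rational(-1, 8), Mul(2193, Pow(2233, -1))) = Mul(Rational(-1, 8), Mul(2193, Rational(1, 2233))) = Mul(Rational(-1, 8), Rational(2193, 2233)) = Rational(-2193, 17864) ≈ -0.12276)
Mul(Add(-4918, H), Add(S, 3062)) = Mul(Add(-4918, Rational(-2193, 17864)), Add(-2797, 3062)) = Mul(Rational(-87857345, 17864), 265) = Rational(-23282196425, 17864)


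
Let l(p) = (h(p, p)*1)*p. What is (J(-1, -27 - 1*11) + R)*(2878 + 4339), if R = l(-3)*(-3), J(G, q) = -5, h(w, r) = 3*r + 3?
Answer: -425803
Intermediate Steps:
h(w, r) = 3 + 3*r
l(p) = p*(3 + 3*p) (l(p) = ((3 + 3*p)*1)*p = (3 + 3*p)*p = p*(3 + 3*p))
R = -54 (R = (3*(-3)*(1 - 3))*(-3) = (3*(-3)*(-2))*(-3) = 18*(-3) = -54)
(J(-1, -27 - 1*11) + R)*(2878 + 4339) = (-5 - 54)*(2878 + 4339) = -59*7217 = -425803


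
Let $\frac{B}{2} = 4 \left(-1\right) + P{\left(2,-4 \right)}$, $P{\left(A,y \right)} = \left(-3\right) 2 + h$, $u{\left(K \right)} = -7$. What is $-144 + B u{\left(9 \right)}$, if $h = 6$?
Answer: $-88$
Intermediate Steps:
$P{\left(A,y \right)} = 0$ ($P{\left(A,y \right)} = \left(-3\right) 2 + 6 = -6 + 6 = 0$)
$B = -8$ ($B = 2 \left(4 \left(-1\right) + 0\right) = 2 \left(-4 + 0\right) = 2 \left(-4\right) = -8$)
$-144 + B u{\left(9 \right)} = -144 - -56 = -144 + 56 = -88$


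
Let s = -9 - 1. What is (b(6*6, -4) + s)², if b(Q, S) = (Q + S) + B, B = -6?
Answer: 256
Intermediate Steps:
s = -10
b(Q, S) = -6 + Q + S (b(Q, S) = (Q + S) - 6 = -6 + Q + S)
(b(6*6, -4) + s)² = ((-6 + 6*6 - 4) - 10)² = ((-6 + 36 - 4) - 10)² = (26 - 10)² = 16² = 256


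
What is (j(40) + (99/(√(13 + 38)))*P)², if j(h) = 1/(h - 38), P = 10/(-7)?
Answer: 1307633/3332 - 330*√51/119 ≈ 372.64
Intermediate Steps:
P = -10/7 (P = 10*(-⅐) = -10/7 ≈ -1.4286)
j(h) = 1/(-38 + h)
(j(40) + (99/(√(13 + 38)))*P)² = (1/(-38 + 40) + (99/(√(13 + 38)))*(-10/7))² = (1/2 + (99/(√51))*(-10/7))² = (½ + (99*(√51/51))*(-10/7))² = (½ + (33*√51/17)*(-10/7))² = (½ - 330*√51/119)²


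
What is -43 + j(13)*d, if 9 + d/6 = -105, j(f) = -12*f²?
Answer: 1387109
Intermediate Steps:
d = -684 (d = -54 + 6*(-105) = -54 - 630 = -684)
-43 + j(13)*d = -43 - 12*13²*(-684) = -43 - 12*169*(-684) = -43 - 2028*(-684) = -43 + 1387152 = 1387109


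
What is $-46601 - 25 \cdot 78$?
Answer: $-48551$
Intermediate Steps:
$-46601 - 25 \cdot 78 = -46601 - 1950 = -48551$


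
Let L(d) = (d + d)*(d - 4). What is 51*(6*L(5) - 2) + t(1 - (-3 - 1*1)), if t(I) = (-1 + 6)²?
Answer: 2983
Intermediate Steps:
t(I) = 25 (t(I) = 5² = 25)
L(d) = 2*d*(-4 + d) (L(d) = (2*d)*(-4 + d) = 2*d*(-4 + d))
51*(6*L(5) - 2) + t(1 - (-3 - 1*1)) = 51*(6*(2*5*(-4 + 5)) - 2) + 25 = 51*(6*(2*5*1) - 2) + 25 = 51*(6*10 - 2) + 25 = 51*(60 - 2) + 25 = 51*58 + 25 = 2958 + 25 = 2983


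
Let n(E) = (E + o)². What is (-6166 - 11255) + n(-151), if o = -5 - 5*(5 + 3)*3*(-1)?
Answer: -16125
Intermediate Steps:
o = 115 (o = -5 - 5*8*3*(-1) = -5 - 120*(-1) = -5 - 5*(-24) = -5 + 120 = 115)
n(E) = (115 + E)² (n(E) = (E + 115)² = (115 + E)²)
(-6166 - 11255) + n(-151) = (-6166 - 11255) + (115 - 151)² = -17421 + (-36)² = -17421 + 1296 = -16125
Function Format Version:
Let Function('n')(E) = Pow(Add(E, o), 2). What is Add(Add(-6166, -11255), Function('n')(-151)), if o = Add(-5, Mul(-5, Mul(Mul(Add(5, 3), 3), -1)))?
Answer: -16125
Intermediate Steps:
o = 115 (o = Add(-5, Mul(-5, Mul(Mul(8, 3), -1))) = Add(-5, Mul(-5, Mul(24, -1))) = Add(-5, Mul(-5, -24)) = Add(-5, 120) = 115)
Function('n')(E) = Pow(Add(115, E), 2) (Function('n')(E) = Pow(Add(E, 115), 2) = Pow(Add(115, E), 2))
Add(Add(-6166, -11255), Function('n')(-151)) = Add(Add(-6166, -11255), Pow(Add(115, -151), 2)) = Add(-17421, Pow(-36, 2)) = Add(-17421, 1296) = -16125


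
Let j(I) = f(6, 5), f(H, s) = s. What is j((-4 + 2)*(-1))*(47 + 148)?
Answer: 975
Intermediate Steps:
j(I) = 5
j((-4 + 2)*(-1))*(47 + 148) = 5*(47 + 148) = 5*195 = 975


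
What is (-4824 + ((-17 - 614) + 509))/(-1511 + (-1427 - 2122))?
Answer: 2473/2530 ≈ 0.97747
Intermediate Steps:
(-4824 + ((-17 - 614) + 509))/(-1511 + (-1427 - 2122)) = (-4824 + (-631 + 509))/(-1511 - 3549) = (-4824 - 122)/(-5060) = -4946*(-1/5060) = 2473/2530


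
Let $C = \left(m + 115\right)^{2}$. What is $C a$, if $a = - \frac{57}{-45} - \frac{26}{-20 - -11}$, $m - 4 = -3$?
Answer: $\frac{2516272}{45} \approx 55917.0$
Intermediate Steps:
$m = 1$ ($m = 4 - 3 = 1$)
$C = 13456$ ($C = \left(1 + 115\right)^{2} = 116^{2} = 13456$)
$a = \frac{187}{45}$ ($a = \left(-57\right) \left(- \frac{1}{45}\right) - \frac{26}{-20 + 11} = \frac{19}{15} - \frac{26}{-9} = \frac{19}{15} - - \frac{26}{9} = \frac{19}{15} + \frac{26}{9} = \frac{187}{45} \approx 4.1556$)
$C a = 13456 \cdot \frac{187}{45} = \frac{2516272}{45}$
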